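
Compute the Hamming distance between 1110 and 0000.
XOR = 1110, count of 1s = 3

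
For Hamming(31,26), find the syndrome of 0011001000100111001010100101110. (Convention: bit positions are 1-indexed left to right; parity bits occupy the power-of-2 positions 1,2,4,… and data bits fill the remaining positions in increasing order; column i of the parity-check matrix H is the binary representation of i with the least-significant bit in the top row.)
Syndrome s = H · r^T (mod 2), r = 0011001000100111001010100101110:
  s[0] = (1010101010101010101010101010101)·(0011001000100111001010100101110) mod 2 = 0+0+1+0+0+0+1+0+0+0+1+0+0+0+1+0+0+0+1+0+1+0+1+0+0+0+0+0+1+0+0 mod 2 = 0
  s[1] = (0110011001100110011001100110011)·(0011001000100111001010100101110) mod 2 = 0+0+1+0+0+0+1+0+0+0+1+0+0+1+1+0+0+0+1+0+0+0+1+0+0+1+0+0+0+1+0 mod 2 = 1
  s[2] = (0001111000011110000111100001111)·(0011001000100111001010100101110) mod 2 = 0+0+0+1+0+0+1+0+0+0+0+0+0+1+1+0+0+0+0+0+1+0+1+0+0+0+0+1+1+1+0 mod 2 = 1
  s[3] = (0000000111111110000000011111111)·(0011001000100111001010100101110) mod 2 = 0+0+0+0+0+0+0+0+0+0+1+0+0+1+1+0+0+0+0+0+0+0+0+0+0+1+0+1+1+1+0 mod 2 = 1
  s[4] = (0000000000000001111111111111111)·(0011001000100111001010100101110) mod 2 = 0+0+0+0+0+0+0+0+0+0+0+0+0+0+0+1+0+0+1+0+1+0+1+0+0+1+0+1+1+1+0 mod 2 = 0
Syndrome = 01110
Non-zero syndrome: error at position 14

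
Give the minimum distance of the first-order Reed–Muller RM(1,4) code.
d_min = 8 (RM(1,4) has length 16 and minimum distance 2^(m−1) = 8).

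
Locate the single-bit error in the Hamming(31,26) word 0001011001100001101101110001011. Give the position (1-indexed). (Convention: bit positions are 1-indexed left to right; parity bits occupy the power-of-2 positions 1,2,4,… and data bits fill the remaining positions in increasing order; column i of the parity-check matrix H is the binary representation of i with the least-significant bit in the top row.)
Syndrome s = H · r^T (mod 2), r = 0001011001100001101101110001011:
  s[0] = (1010101010101010101010101010101)·(0001011001100001101101110001011) mod 2 = 0+0+0+0+0+0+1+0+0+0+1+0+0+0+0+0+1+0+1+0+0+0+1+0+0+0+0+0+0+0+1 mod 2 = 0
  s[1] = (0110011001100110011001100110011)·(0001011001100001101101110001011) mod 2 = 0+0+0+0+0+1+1+0+0+1+1+0+0+0+0+0+0+0+1+0+0+1+1+0+0+0+0+0+0+1+1 mod 2 = 1
  s[2] = (0001111000011110000111100001111)·(0001011001100001101101110001011) mod 2 = 0+0+0+1+0+1+1+0+0+0+0+0+0+0+0+0+0+0+0+1+0+1+1+0+0+0+0+1+0+1+1 mod 2 = 1
  s[3] = (0000000111111110000000011111111)·(0001011001100001101101110001011) mod 2 = 0+0+0+0+0+0+0+0+0+1+1+0+0+0+0+0+0+0+0+0+0+0+0+1+0+0+0+1+0+1+1 mod 2 = 0
  s[4] = (0000000000000001111111111111111)·(0001011001100001101101110001011) mod 2 = 0+0+0+0+0+0+0+0+0+0+0+0+0+0+0+1+1+0+1+1+0+1+1+1+0+0+0+1+0+1+1 mod 2 = 0
Syndrome = 01100
Column i of H is the binary representation of i, so the syndrome is the binary index of the flipped bit.
Read s = 01100 with s[0] as LSB: 0·2^0 + 1·2^1 + 1·2^2 + 0·2^3 + 0·2^4 = 6.
Error is at bit position 6.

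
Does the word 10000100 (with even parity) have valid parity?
Sum of all bits: 1+0+0+0+0+1+0+0 = 2; 2 mod 2 = 0. Result is 0 → valid parity.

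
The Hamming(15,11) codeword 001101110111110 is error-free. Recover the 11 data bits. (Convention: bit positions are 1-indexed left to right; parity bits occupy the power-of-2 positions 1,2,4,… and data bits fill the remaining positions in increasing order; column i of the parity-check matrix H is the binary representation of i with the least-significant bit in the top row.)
Parity bits occupy power-of-2 positions; data bits are at positions {3,5,6,7,9,10,11,12,13,14,15} (1-indexed).
Extract: c[3]=1 c[5]=0 c[6]=1 c[7]=1 c[9]=0 c[10]=1 c[11]=1 c[12]=1 c[13]=1 c[14]=1 c[15]=0
Data = 10110111110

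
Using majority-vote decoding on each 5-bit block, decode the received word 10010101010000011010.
Split into 5-bit blocks and majority-vote each:
  block 1 = 10010: 2 ones, 3 zeros → 0
  block 2 = 10101: 3 ones, 2 zeros → 1
  block 3 = 00000: 0 ones, 5 zeros → 0
  block 4 = 11010: 3 ones, 2 zeros → 1
Decoded = 0101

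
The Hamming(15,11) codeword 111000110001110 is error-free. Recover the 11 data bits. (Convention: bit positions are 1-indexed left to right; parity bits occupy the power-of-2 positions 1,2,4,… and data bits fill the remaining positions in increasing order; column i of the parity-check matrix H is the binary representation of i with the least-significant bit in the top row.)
Parity bits occupy power-of-2 positions; data bits are at positions {3,5,6,7,9,10,11,12,13,14,15} (1-indexed).
Extract: c[3]=1 c[5]=0 c[6]=0 c[7]=1 c[9]=0 c[10]=0 c[11]=0 c[12]=1 c[13]=1 c[14]=1 c[15]=0
Data = 10010001110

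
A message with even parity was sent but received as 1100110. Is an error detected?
Sum of received bits: 1+1+0+0+1+1+0 = 4; 4 mod 2 = 0. Result is 0 → no error detected.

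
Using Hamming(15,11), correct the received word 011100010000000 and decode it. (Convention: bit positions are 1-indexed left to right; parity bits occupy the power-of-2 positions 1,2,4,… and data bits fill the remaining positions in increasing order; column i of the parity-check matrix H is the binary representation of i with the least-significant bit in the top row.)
Syndrome s = H · r^T (mod 2), r = 011100010000000:
  s[0] = (101010101010101)·(011100010000000) mod 2 = 0+0+1+0+0+0+0+0+0+0+0+0+0+0+0 mod 2 = 1
  s[1] = (011001100110011)·(011100010000000) mod 2 = 0+1+1+0+0+0+0+0+0+0+0+0+0+0+0 mod 2 = 0
  s[2] = (000111100001111)·(011100010000000) mod 2 = 0+0+0+1+0+0+0+0+0+0+0+0+0+0+0 mod 2 = 1
  s[3] = (000000011111111)·(011100010000000) mod 2 = 0+0+0+0+0+0+0+1+0+0+0+0+0+0+0 mod 2 = 1
Syndrome = 1011
Column 13 of H equals this syndrome → error at bit 13 (1-indexed).
Flip bit 13: 011100010000000 → 011100010000100
Extract data bits at positions {3,5,6,7,9,10,11,12,13,14,15}: 10000000100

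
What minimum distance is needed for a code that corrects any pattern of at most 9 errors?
Correcting t errors requires d_min ≥ 2t + 1 = 2·9 + 1 = 19.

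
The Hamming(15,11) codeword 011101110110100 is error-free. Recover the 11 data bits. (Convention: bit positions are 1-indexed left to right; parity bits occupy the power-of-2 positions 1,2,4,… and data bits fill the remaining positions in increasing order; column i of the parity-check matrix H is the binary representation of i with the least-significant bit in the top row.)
Parity bits occupy power-of-2 positions; data bits are at positions {3,5,6,7,9,10,11,12,13,14,15} (1-indexed).
Extract: c[3]=1 c[5]=0 c[6]=1 c[7]=1 c[9]=0 c[10]=1 c[11]=1 c[12]=0 c[13]=1 c[14]=0 c[15]=0
Data = 10110110100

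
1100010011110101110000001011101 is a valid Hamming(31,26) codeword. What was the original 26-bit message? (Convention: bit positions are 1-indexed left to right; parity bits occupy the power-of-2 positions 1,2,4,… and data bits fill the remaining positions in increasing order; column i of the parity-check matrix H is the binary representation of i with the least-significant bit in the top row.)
Parity bits occupy power-of-2 positions; data bits are at positions {3,5,6,7,9,10,11,12,13,14,15,17,18,19,20,21,22,23,24,25,26,27,28,29,30,31} (1-indexed).
Extract: c[3]=0 c[5]=0 c[6]=1 c[7]=0 c[9]=1 c[10]=1 c[11]=1 c[12]=1 c[13]=0 c[14]=1 c[15]=0 c[17]=1 c[18]=1 c[19]=0 c[20]=0 c[21]=0 c[22]=0 c[23]=0 c[24]=0 c[25]=1 c[26]=0 c[27]=1 c[28]=1 c[29]=1 c[30]=0 c[31]=1
Data = 00101111010110000001011101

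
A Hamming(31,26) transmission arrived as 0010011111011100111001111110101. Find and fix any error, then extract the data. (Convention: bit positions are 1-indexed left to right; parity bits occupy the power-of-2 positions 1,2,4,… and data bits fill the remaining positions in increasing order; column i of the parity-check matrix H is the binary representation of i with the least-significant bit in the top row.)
Syndrome s = H · r^T (mod 2), r = 0010011111011100111001111110101:
  s[0] = (1010101010101010101010101010101)·(0010011111011100111001111110101) mod 2 = 0+0+1+0+0+0+1+0+1+0+0+0+1+0+0+0+1+0+1+0+0+0+1+0+1+0+1+0+1+0+1 mod 2 = 1
  s[1] = (0110011001100110011001100110011)·(0010011111011100111001111110101) mod 2 = 0+0+1+0+0+1+1+0+0+1+0+0+0+1+0+0+0+1+1+0+0+1+1+0+0+1+1+0+0+0+1 mod 2 = 0
  s[2] = (0001111000011110000111100001111)·(0010011111011100111001111110101) mod 2 = 0+0+0+0+0+1+1+0+0+0+0+1+1+1+0+0+0+0+0+0+0+1+1+0+0+0+0+0+1+0+1 mod 2 = 1
  s[3] = (0000000111111110000000011111111)·(0010011111011100111001111110101) mod 2 = 0+0+0+0+0+0+0+1+1+1+0+1+1+1+0+0+0+0+0+0+0+0+0+1+1+1+1+0+1+0+1 mod 2 = 0
  s[4] = (0000000000000001111111111111111)·(0010011111011100111001111110101) mod 2 = 0+0+0+0+0+0+0+0+0+0+0+0+0+0+0+0+1+1+1+0+0+1+1+1+1+1+1+0+1+0+1 mod 2 = 1
Syndrome = 10101
Column 21 of H equals this syndrome → error at bit 21 (1-indexed).
Flip bit 21: 0010011111011100111001111110101 → 0010011111011100111011111110101
Extract data bits at positions {3,5,6,7,9,10,11,12,13,14,15,17,18,19,20,21,22,23,24,25,26,27,28,29,30,31}: 10111101110111011111110101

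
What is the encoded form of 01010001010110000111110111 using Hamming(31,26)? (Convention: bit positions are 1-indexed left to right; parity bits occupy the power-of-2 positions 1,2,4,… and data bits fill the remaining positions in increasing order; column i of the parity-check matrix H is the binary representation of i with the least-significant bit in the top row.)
Codeword c = d · G (mod 2), d = 01010001010110000111110111:
  c[0] = d·G[:,0] = (01010001010110000111110111)·(11011010101101010101010101) mod 2 = 0+1+0+1+0+0+0+0+0+0+0+1+0+0+0+0+0+1+0+1+0+1+0+1+0+1 mod 2 = 0
  c[1] = d·G[:,1] = (01010001010110000111110111)·(10110110011011001100110011) mod 2 = 0+0+0+1+0+0+0+0+0+1+0+0+1+0+0+0+0+1+0+0+1+1+0+0+1+1 mod 2 = 0
  c[2] = d·G[:,2] = (01010001010110000111110111)·(10000000000000000000000000) mod 2 = 0+0+0+0+0+0+0+0+0+0+0+0+0+0+0+0+0+0+0+0+0+0+0+0+0+0 mod 2 = 0
  c[3] = d·G[:,3] = (01010001010110000111110111)·(01110001111000111100001111) mod 2 = 0+1+0+1+0+0+0+1+0+1+0+0+0+0+0+0+0+1+0+0+0+0+0+1+1+1 mod 2 = 0
  c[4] = d·G[:,4] = (01010001010110000111110111)·(01000000000000000000000000) mod 2 = 0+1+0+0+0+0+0+0+0+0+0+0+0+0+0+0+0+0+0+0+0+0+0+0+0+0 mod 2 = 1
  c[5] = d·G[:,5] = (01010001010110000111110111)·(00100000000000000000000000) mod 2 = 0+0+0+0+0+0+0+0+0+0+0+0+0+0+0+0+0+0+0+0+0+0+0+0+0+0 mod 2 = 0
  c[6] = d·G[:,6] = (01010001010110000111110111)·(00010000000000000000000000) mod 2 = 0+0+0+1+0+0+0+0+0+0+0+0+0+0+0+0+0+0+0+0+0+0+0+0+0+0 mod 2 = 1
  c[7] = d·G[:,7] = (01010001010110000111110111)·(00001111111000000011111111) mod 2 = 0+0+0+0+0+0+0+1+0+1+0+0+0+0+0+0+0+0+1+1+1+1+0+1+1+1 mod 2 = 1
  c[8] = d·G[:,8] = (01010001010110000111110111)·(00001000000000000000000000) mod 2 = 0+0+0+0+0+0+0+0+0+0+0+0+0+0+0+0+0+0+0+0+0+0+0+0+0+0 mod 2 = 0
  c[9] = d·G[:,9] = (01010001010110000111110111)·(00000100000000000000000000) mod 2 = 0+0+0+0+0+0+0+0+0+0+0+0+0+0+0+0+0+0+0+0+0+0+0+0+0+0 mod 2 = 0
  c[10] = d·G[:,10] = (01010001010110000111110111)·(00000010000000000000000000) mod 2 = 0+0+0+0+0+0+0+0+0+0+0+0+0+0+0+0+0+0+0+0+0+0+0+0+0+0 mod 2 = 0
  c[11] = d·G[:,11] = (01010001010110000111110111)·(00000001000000000000000000) mod 2 = 0+0+0+0+0+0+0+1+0+0+0+0+0+0+0+0+0+0+0+0+0+0+0+0+0+0 mod 2 = 1
  c[12] = d·G[:,12] = (01010001010110000111110111)·(00000000100000000000000000) mod 2 = 0+0+0+0+0+0+0+0+0+0+0+0+0+0+0+0+0+0+0+0+0+0+0+0+0+0 mod 2 = 0
  c[13] = d·G[:,13] = (01010001010110000111110111)·(00000000010000000000000000) mod 2 = 0+0+0+0+0+0+0+0+0+1+0+0+0+0+0+0+0+0+0+0+0+0+0+0+0+0 mod 2 = 1
  c[14] = d·G[:,14] = (01010001010110000111110111)·(00000000001000000000000000) mod 2 = 0+0+0+0+0+0+0+0+0+0+0+0+0+0+0+0+0+0+0+0+0+0+0+0+0+0 mod 2 = 0
  c[15] = d·G[:,15] = (01010001010110000111110111)·(00000000000111111111111111) mod 2 = 0+0+0+0+0+0+0+0+0+0+0+1+1+0+0+0+0+1+1+1+1+1+0+1+1+1 mod 2 = 0
  c[16] = d·G[:,16] = (01010001010110000111110111)·(00000000000100000000000000) mod 2 = 0+0+0+0+0+0+0+0+0+0+0+1+0+0+0+0+0+0+0+0+0+0+0+0+0+0 mod 2 = 1
  c[17] = d·G[:,17] = (01010001010110000111110111)·(00000000000010000000000000) mod 2 = 0+0+0+0+0+0+0+0+0+0+0+0+1+0+0+0+0+0+0+0+0+0+0+0+0+0 mod 2 = 1
  c[18] = d·G[:,18] = (01010001010110000111110111)·(00000000000001000000000000) mod 2 = 0+0+0+0+0+0+0+0+0+0+0+0+0+0+0+0+0+0+0+0+0+0+0+0+0+0 mod 2 = 0
  c[19] = d·G[:,19] = (01010001010110000111110111)·(00000000000000100000000000) mod 2 = 0+0+0+0+0+0+0+0+0+0+0+0+0+0+0+0+0+0+0+0+0+0+0+0+0+0 mod 2 = 0
  c[20] = d·G[:,20] = (01010001010110000111110111)·(00000000000000010000000000) mod 2 = 0+0+0+0+0+0+0+0+0+0+0+0+0+0+0+0+0+0+0+0+0+0+0+0+0+0 mod 2 = 0
  c[21] = d·G[:,21] = (01010001010110000111110111)·(00000000000000001000000000) mod 2 = 0+0+0+0+0+0+0+0+0+0+0+0+0+0+0+0+0+0+0+0+0+0+0+0+0+0 mod 2 = 0
  c[22] = d·G[:,22] = (01010001010110000111110111)·(00000000000000000100000000) mod 2 = 0+0+0+0+0+0+0+0+0+0+0+0+0+0+0+0+0+1+0+0+0+0+0+0+0+0 mod 2 = 1
  c[23] = d·G[:,23] = (01010001010110000111110111)·(00000000000000000010000000) mod 2 = 0+0+0+0+0+0+0+0+0+0+0+0+0+0+0+0+0+0+1+0+0+0+0+0+0+0 mod 2 = 1
  c[24] = d·G[:,24] = (01010001010110000111110111)·(00000000000000000001000000) mod 2 = 0+0+0+0+0+0+0+0+0+0+0+0+0+0+0+0+0+0+0+1+0+0+0+0+0+0 mod 2 = 1
  c[25] = d·G[:,25] = (01010001010110000111110111)·(00000000000000000000100000) mod 2 = 0+0+0+0+0+0+0+0+0+0+0+0+0+0+0+0+0+0+0+0+1+0+0+0+0+0 mod 2 = 1
  c[26] = d·G[:,26] = (01010001010110000111110111)·(00000000000000000000010000) mod 2 = 0+0+0+0+0+0+0+0+0+0+0+0+0+0+0+0+0+0+0+0+0+1+0+0+0+0 mod 2 = 1
  c[27] = d·G[:,27] = (01010001010110000111110111)·(00000000000000000000001000) mod 2 = 0+0+0+0+0+0+0+0+0+0+0+0+0+0+0+0+0+0+0+0+0+0+0+0+0+0 mod 2 = 0
  c[28] = d·G[:,28] = (01010001010110000111110111)·(00000000000000000000000100) mod 2 = 0+0+0+0+0+0+0+0+0+0+0+0+0+0+0+0+0+0+0+0+0+0+0+1+0+0 mod 2 = 1
  c[29] = d·G[:,29] = (01010001010110000111110111)·(00000000000000000000000010) mod 2 = 0+0+0+0+0+0+0+0+0+0+0+0+0+0+0+0+0+0+0+0+0+0+0+0+1+0 mod 2 = 1
  c[30] = d·G[:,30] = (01010001010110000111110111)·(00000000000000000000000001) mod 2 = 0+0+0+0+0+0+0+0+0+0+0+0+0+0+0+0+0+0+0+0+0+0+0+0+0+1 mod 2 = 1
Codeword = 0000101100010100110000111110111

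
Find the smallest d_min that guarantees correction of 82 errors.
Correcting t errors requires d_min ≥ 2t + 1 = 2·82 + 1 = 165.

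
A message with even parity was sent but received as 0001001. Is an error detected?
Sum of received bits: 0+0+0+1+0+0+1 = 2; 2 mod 2 = 0. Result is 0 → no error detected.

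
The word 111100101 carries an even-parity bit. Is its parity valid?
Sum of all bits: 1+1+1+1+0+0+1+0+1 = 6; 6 mod 2 = 0. Result is 0 → valid parity.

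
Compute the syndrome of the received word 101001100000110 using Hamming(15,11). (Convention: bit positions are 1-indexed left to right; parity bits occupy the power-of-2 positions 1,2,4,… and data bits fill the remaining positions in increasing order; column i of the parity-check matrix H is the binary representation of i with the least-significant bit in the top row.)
Syndrome s = H · r^T (mod 2), r = 101001100000110:
  s[0] = (101010101010101)·(101001100000110) mod 2 = 1+0+1+0+0+0+1+0+0+0+0+0+1+0+0 mod 2 = 0
  s[1] = (011001100110011)·(101001100000110) mod 2 = 0+0+1+0+0+1+1+0+0+0+0+0+0+1+0 mod 2 = 0
  s[2] = (000111100001111)·(101001100000110) mod 2 = 0+0+0+0+0+1+1+0+0+0+0+0+1+1+0 mod 2 = 0
  s[3] = (000000011111111)·(101001100000110) mod 2 = 0+0+0+0+0+0+0+0+0+0+0+0+1+1+0 mod 2 = 0
Syndrome = 0000
s = 0: no error detected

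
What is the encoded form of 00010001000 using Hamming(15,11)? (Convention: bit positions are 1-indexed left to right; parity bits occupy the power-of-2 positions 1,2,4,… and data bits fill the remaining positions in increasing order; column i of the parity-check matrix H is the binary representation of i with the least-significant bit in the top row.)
Codeword c = d · G (mod 2), d = 00010001000:
  c[0] = d·G[:,0] = (00010001000)·(11011010101) mod 2 = 0+0+0+1+0+0+0+0+0+0+0 mod 2 = 1
  c[1] = d·G[:,1] = (00010001000)·(10110110011) mod 2 = 0+0+0+1+0+0+0+0+0+0+0 mod 2 = 1
  c[2] = d·G[:,2] = (00010001000)·(10000000000) mod 2 = 0+0+0+0+0+0+0+0+0+0+0 mod 2 = 0
  c[3] = d·G[:,3] = (00010001000)·(01110001111) mod 2 = 0+0+0+1+0+0+0+1+0+0+0 mod 2 = 0
  c[4] = d·G[:,4] = (00010001000)·(01000000000) mod 2 = 0+0+0+0+0+0+0+0+0+0+0 mod 2 = 0
  c[5] = d·G[:,5] = (00010001000)·(00100000000) mod 2 = 0+0+0+0+0+0+0+0+0+0+0 mod 2 = 0
  c[6] = d·G[:,6] = (00010001000)·(00010000000) mod 2 = 0+0+0+1+0+0+0+0+0+0+0 mod 2 = 1
  c[7] = d·G[:,7] = (00010001000)·(00001111111) mod 2 = 0+0+0+0+0+0+0+1+0+0+0 mod 2 = 1
  c[8] = d·G[:,8] = (00010001000)·(00001000000) mod 2 = 0+0+0+0+0+0+0+0+0+0+0 mod 2 = 0
  c[9] = d·G[:,9] = (00010001000)·(00000100000) mod 2 = 0+0+0+0+0+0+0+0+0+0+0 mod 2 = 0
  c[10] = d·G[:,10] = (00010001000)·(00000010000) mod 2 = 0+0+0+0+0+0+0+0+0+0+0 mod 2 = 0
  c[11] = d·G[:,11] = (00010001000)·(00000001000) mod 2 = 0+0+0+0+0+0+0+1+0+0+0 mod 2 = 1
  c[12] = d·G[:,12] = (00010001000)·(00000000100) mod 2 = 0+0+0+0+0+0+0+0+0+0+0 mod 2 = 0
  c[13] = d·G[:,13] = (00010001000)·(00000000010) mod 2 = 0+0+0+0+0+0+0+0+0+0+0 mod 2 = 0
  c[14] = d·G[:,14] = (00010001000)·(00000000001) mod 2 = 0+0+0+0+0+0+0+0+0+0+0 mod 2 = 0
Codeword = 110000110001000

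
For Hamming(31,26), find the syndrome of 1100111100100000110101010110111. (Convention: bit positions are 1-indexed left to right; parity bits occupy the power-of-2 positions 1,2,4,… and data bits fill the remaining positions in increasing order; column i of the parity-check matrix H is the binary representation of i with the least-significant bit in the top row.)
Syndrome s = H · r^T (mod 2), r = 1100111100100000110101010110111:
  s[0] = (1010101010101010101010101010101)·(1100111100100000110101010110111) mod 2 = 1+0+0+0+1+0+1+0+0+0+1+0+0+0+0+0+1+0+0+0+0+0+0+0+0+0+1+0+1+0+1 mod 2 = 0
  s[1] = (0110011001100110011001100110011)·(1100111100100000110101010110111) mod 2 = 0+1+0+0+0+1+1+0+0+0+1+0+0+0+0+0+0+1+0+0+0+1+0+0+0+1+1+0+0+1+1 mod 2 = 0
  s[2] = (0001111000011110000111100001111)·(1100111100100000110101010110111) mod 2 = 0+0+0+0+1+1+1+0+0+0+0+0+0+0+0+0+0+0+0+1+0+1+0+0+0+0+0+0+1+1+1 mod 2 = 0
  s[3] = (0000000111111110000000011111111)·(1100111100100000110101010110111) mod 2 = 0+0+0+0+0+0+0+1+0+0+1+0+0+0+0+0+0+0+0+0+0+0+0+1+0+1+1+0+1+1+1 mod 2 = 0
  s[4] = (0000000000000001111111111111111)·(1100111100100000110101010110111) mod 2 = 0+0+0+0+0+0+0+0+0+0+0+0+0+0+0+0+1+1+0+1+0+1+0+1+0+1+1+0+1+1+1 mod 2 = 0
Syndrome = 00000
s = 0: no error detected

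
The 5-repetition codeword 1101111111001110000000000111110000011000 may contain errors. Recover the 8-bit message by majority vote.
Split into 5-bit blocks and majority-vote each:
  block 1 = 11011: 4 ones, 1 zeros → 1
  block 2 = 11111: 5 ones, 0 zeros → 1
  block 3 = 00111: 3 ones, 2 zeros → 1
  block 4 = 00000: 0 ones, 5 zeros → 0
  block 5 = 00000: 0 ones, 5 zeros → 0
  block 6 = 11111: 5 ones, 0 zeros → 1
  block 7 = 00000: 0 ones, 5 zeros → 0
  block 8 = 11000: 2 ones, 3 zeros → 0
Decoded = 11100100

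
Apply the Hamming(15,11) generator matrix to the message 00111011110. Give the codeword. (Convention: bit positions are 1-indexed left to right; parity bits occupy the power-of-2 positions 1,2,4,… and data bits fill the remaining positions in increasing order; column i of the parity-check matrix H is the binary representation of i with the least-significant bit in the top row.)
Codeword c = d · G (mod 2), d = 00111011110:
  c[0] = d·G[:,0] = (00111011110)·(11011010101) mod 2 = 0+0+0+1+1+0+1+0+1+0+0 mod 2 = 0
  c[1] = d·G[:,1] = (00111011110)·(10110110011) mod 2 = 0+0+1+1+0+0+1+0+0+1+0 mod 2 = 0
  c[2] = d·G[:,2] = (00111011110)·(10000000000) mod 2 = 0+0+0+0+0+0+0+0+0+0+0 mod 2 = 0
  c[3] = d·G[:,3] = (00111011110)·(01110001111) mod 2 = 0+0+1+1+0+0+0+1+1+1+0 mod 2 = 1
  c[4] = d·G[:,4] = (00111011110)·(01000000000) mod 2 = 0+0+0+0+0+0+0+0+0+0+0 mod 2 = 0
  c[5] = d·G[:,5] = (00111011110)·(00100000000) mod 2 = 0+0+1+0+0+0+0+0+0+0+0 mod 2 = 1
  c[6] = d·G[:,6] = (00111011110)·(00010000000) mod 2 = 0+0+0+1+0+0+0+0+0+0+0 mod 2 = 1
  c[7] = d·G[:,7] = (00111011110)·(00001111111) mod 2 = 0+0+0+0+1+0+1+1+1+1+0 mod 2 = 1
  c[8] = d·G[:,8] = (00111011110)·(00001000000) mod 2 = 0+0+0+0+1+0+0+0+0+0+0 mod 2 = 1
  c[9] = d·G[:,9] = (00111011110)·(00000100000) mod 2 = 0+0+0+0+0+0+0+0+0+0+0 mod 2 = 0
  c[10] = d·G[:,10] = (00111011110)·(00000010000) mod 2 = 0+0+0+0+0+0+1+0+0+0+0 mod 2 = 1
  c[11] = d·G[:,11] = (00111011110)·(00000001000) mod 2 = 0+0+0+0+0+0+0+1+0+0+0 mod 2 = 1
  c[12] = d·G[:,12] = (00111011110)·(00000000100) mod 2 = 0+0+0+0+0+0+0+0+1+0+0 mod 2 = 1
  c[13] = d·G[:,13] = (00111011110)·(00000000010) mod 2 = 0+0+0+0+0+0+0+0+0+1+0 mod 2 = 1
  c[14] = d·G[:,14] = (00111011110)·(00000000001) mod 2 = 0+0+0+0+0+0+0+0+0+0+0 mod 2 = 0
Codeword = 000101111011110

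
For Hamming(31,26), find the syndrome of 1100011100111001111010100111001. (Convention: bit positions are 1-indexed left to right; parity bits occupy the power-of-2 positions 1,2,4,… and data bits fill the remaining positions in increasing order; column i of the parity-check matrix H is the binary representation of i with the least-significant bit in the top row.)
Syndrome s = H · r^T (mod 2), r = 1100011100111001111010100111001:
  s[0] = (1010101010101010101010101010101)·(1100011100111001111010100111001) mod 2 = 1+0+0+0+0+0+1+0+0+0+1+0+1+0+0+0+1+0+1+0+1+0+1+0+0+0+1+0+0+0+1 mod 2 = 0
  s[1] = (0110011001100110011001100110011)·(1100011100111001111010100111001) mod 2 = 0+1+0+0+0+1+1+0+0+0+1+0+0+0+0+0+0+1+1+0+0+0+1+0+0+1+1+0+0+0+1 mod 2 = 0
  s[2] = (0001111000011110000111100001111)·(1100011100111001111010100111001) mod 2 = 0+0+0+0+0+1+1+0+0+0+0+1+1+0+0+0+0+0+0+0+1+0+1+0+0+0+0+1+0+0+1 mod 2 = 0
  s[3] = (0000000111111110000000011111111)·(1100011100111001111010100111001) mod 2 = 0+0+0+0+0+0+0+1+0+0+1+1+1+0+0+0+0+0+0+0+0+0+0+0+0+1+1+1+0+0+1 mod 2 = 0
  s[4] = (0000000000000001111111111111111)·(1100011100111001111010100111001) mod 2 = 0+0+0+0+0+0+0+0+0+0+0+0+0+0+0+1+1+1+1+0+1+0+1+0+0+1+1+1+0+0+1 mod 2 = 0
Syndrome = 00000
s = 0: no error detected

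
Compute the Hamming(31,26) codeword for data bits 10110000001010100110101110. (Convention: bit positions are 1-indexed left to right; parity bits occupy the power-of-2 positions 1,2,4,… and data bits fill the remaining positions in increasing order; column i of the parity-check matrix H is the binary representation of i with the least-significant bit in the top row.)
Codeword c = d · G (mod 2), d = 10110000001010100110101110:
  c[0] = d·G[:,0] = (10110000001010100110101110)·(11011010101101010101010101) mod 2 = 1+0+0+1+0+0+0+0+0+0+1+0+0+0+0+0+0+1+0+0+0+0+0+1+0+0 mod 2 = 1
  c[1] = d·G[:,1] = (10110000001010100110101110)·(10110110011011001100110011) mod 2 = 1+0+1+1+0+0+0+0+0+0+1+0+1+0+0+0+0+1+0+0+1+0+0+0+1+0 mod 2 = 0
  c[2] = d·G[:,2] = (10110000001010100110101110)·(10000000000000000000000000) mod 2 = 1+0+0+0+0+0+0+0+0+0+0+0+0+0+0+0+0+0+0+0+0+0+0+0+0+0 mod 2 = 1
  c[3] = d·G[:,3] = (10110000001010100110101110)·(01110001111000111100001111) mod 2 = 0+0+1+1+0+0+0+0+0+0+1+0+0+0+1+0+0+1+0+0+0+0+1+1+1+0 mod 2 = 0
  c[4] = d·G[:,4] = (10110000001010100110101110)·(01000000000000000000000000) mod 2 = 0+0+0+0+0+0+0+0+0+0+0+0+0+0+0+0+0+0+0+0+0+0+0+0+0+0 mod 2 = 0
  c[5] = d·G[:,5] = (10110000001010100110101110)·(00100000000000000000000000) mod 2 = 0+0+1+0+0+0+0+0+0+0+0+0+0+0+0+0+0+0+0+0+0+0+0+0+0+0 mod 2 = 1
  c[6] = d·G[:,6] = (10110000001010100110101110)·(00010000000000000000000000) mod 2 = 0+0+0+1+0+0+0+0+0+0+0+0+0+0+0+0+0+0+0+0+0+0+0+0+0+0 mod 2 = 1
  c[7] = d·G[:,7] = (10110000001010100110101110)·(00001111111000000011111111) mod 2 = 0+0+0+0+0+0+0+0+0+0+1+0+0+0+0+0+0+0+1+0+1+0+1+1+1+0 mod 2 = 0
  c[8] = d·G[:,8] = (10110000001010100110101110)·(00001000000000000000000000) mod 2 = 0+0+0+0+0+0+0+0+0+0+0+0+0+0+0+0+0+0+0+0+0+0+0+0+0+0 mod 2 = 0
  c[9] = d·G[:,9] = (10110000001010100110101110)·(00000100000000000000000000) mod 2 = 0+0+0+0+0+0+0+0+0+0+0+0+0+0+0+0+0+0+0+0+0+0+0+0+0+0 mod 2 = 0
  c[10] = d·G[:,10] = (10110000001010100110101110)·(00000010000000000000000000) mod 2 = 0+0+0+0+0+0+0+0+0+0+0+0+0+0+0+0+0+0+0+0+0+0+0+0+0+0 mod 2 = 0
  c[11] = d·G[:,11] = (10110000001010100110101110)·(00000001000000000000000000) mod 2 = 0+0+0+0+0+0+0+0+0+0+0+0+0+0+0+0+0+0+0+0+0+0+0+0+0+0 mod 2 = 0
  c[12] = d·G[:,12] = (10110000001010100110101110)·(00000000100000000000000000) mod 2 = 0+0+0+0+0+0+0+0+0+0+0+0+0+0+0+0+0+0+0+0+0+0+0+0+0+0 mod 2 = 0
  c[13] = d·G[:,13] = (10110000001010100110101110)·(00000000010000000000000000) mod 2 = 0+0+0+0+0+0+0+0+0+0+0+0+0+0+0+0+0+0+0+0+0+0+0+0+0+0 mod 2 = 0
  c[14] = d·G[:,14] = (10110000001010100110101110)·(00000000001000000000000000) mod 2 = 0+0+0+0+0+0+0+0+0+0+1+0+0+0+0+0+0+0+0+0+0+0+0+0+0+0 mod 2 = 1
  c[15] = d·G[:,15] = (10110000001010100110101110)·(00000000000111111111111111) mod 2 = 0+0+0+0+0+0+0+0+0+0+0+0+1+0+1+0+0+1+1+0+1+0+1+1+1+0 mod 2 = 0
  c[16] = d·G[:,16] = (10110000001010100110101110)·(00000000000100000000000000) mod 2 = 0+0+0+0+0+0+0+0+0+0+0+0+0+0+0+0+0+0+0+0+0+0+0+0+0+0 mod 2 = 0
  c[17] = d·G[:,17] = (10110000001010100110101110)·(00000000000010000000000000) mod 2 = 0+0+0+0+0+0+0+0+0+0+0+0+1+0+0+0+0+0+0+0+0+0+0+0+0+0 mod 2 = 1
  c[18] = d·G[:,18] = (10110000001010100110101110)·(00000000000001000000000000) mod 2 = 0+0+0+0+0+0+0+0+0+0+0+0+0+0+0+0+0+0+0+0+0+0+0+0+0+0 mod 2 = 0
  c[19] = d·G[:,19] = (10110000001010100110101110)·(00000000000000100000000000) mod 2 = 0+0+0+0+0+0+0+0+0+0+0+0+0+0+1+0+0+0+0+0+0+0+0+0+0+0 mod 2 = 1
  c[20] = d·G[:,20] = (10110000001010100110101110)·(00000000000000010000000000) mod 2 = 0+0+0+0+0+0+0+0+0+0+0+0+0+0+0+0+0+0+0+0+0+0+0+0+0+0 mod 2 = 0
  c[21] = d·G[:,21] = (10110000001010100110101110)·(00000000000000001000000000) mod 2 = 0+0+0+0+0+0+0+0+0+0+0+0+0+0+0+0+0+0+0+0+0+0+0+0+0+0 mod 2 = 0
  c[22] = d·G[:,22] = (10110000001010100110101110)·(00000000000000000100000000) mod 2 = 0+0+0+0+0+0+0+0+0+0+0+0+0+0+0+0+0+1+0+0+0+0+0+0+0+0 mod 2 = 1
  c[23] = d·G[:,23] = (10110000001010100110101110)·(00000000000000000010000000) mod 2 = 0+0+0+0+0+0+0+0+0+0+0+0+0+0+0+0+0+0+1+0+0+0+0+0+0+0 mod 2 = 1
  c[24] = d·G[:,24] = (10110000001010100110101110)·(00000000000000000001000000) mod 2 = 0+0+0+0+0+0+0+0+0+0+0+0+0+0+0+0+0+0+0+0+0+0+0+0+0+0 mod 2 = 0
  c[25] = d·G[:,25] = (10110000001010100110101110)·(00000000000000000000100000) mod 2 = 0+0+0+0+0+0+0+0+0+0+0+0+0+0+0+0+0+0+0+0+1+0+0+0+0+0 mod 2 = 1
  c[26] = d·G[:,26] = (10110000001010100110101110)·(00000000000000000000010000) mod 2 = 0+0+0+0+0+0+0+0+0+0+0+0+0+0+0+0+0+0+0+0+0+0+0+0+0+0 mod 2 = 0
  c[27] = d·G[:,27] = (10110000001010100110101110)·(00000000000000000000001000) mod 2 = 0+0+0+0+0+0+0+0+0+0+0+0+0+0+0+0+0+0+0+0+0+0+1+0+0+0 mod 2 = 1
  c[28] = d·G[:,28] = (10110000001010100110101110)·(00000000000000000000000100) mod 2 = 0+0+0+0+0+0+0+0+0+0+0+0+0+0+0+0+0+0+0+0+0+0+0+1+0+0 mod 2 = 1
  c[29] = d·G[:,29] = (10110000001010100110101110)·(00000000000000000000000010) mod 2 = 0+0+0+0+0+0+0+0+0+0+0+0+0+0+0+0+0+0+0+0+0+0+0+0+1+0 mod 2 = 1
  c[30] = d·G[:,30] = (10110000001010100110101110)·(00000000000000000000000001) mod 2 = 0+0+0+0+0+0+0+0+0+0+0+0+0+0+0+0+0+0+0+0+0+0+0+0+0+0 mod 2 = 0
Codeword = 1010011000000010010100110101110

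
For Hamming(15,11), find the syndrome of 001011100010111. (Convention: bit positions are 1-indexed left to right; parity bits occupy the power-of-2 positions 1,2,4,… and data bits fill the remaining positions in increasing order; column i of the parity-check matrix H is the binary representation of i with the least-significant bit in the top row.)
Syndrome s = H · r^T (mod 2), r = 001011100010111:
  s[0] = (101010101010101)·(001011100010111) mod 2 = 0+0+1+0+1+0+1+0+0+0+1+0+1+0+1 mod 2 = 0
  s[1] = (011001100110011)·(001011100010111) mod 2 = 0+0+1+0+0+1+1+0+0+0+1+0+0+1+1 mod 2 = 0
  s[2] = (000111100001111)·(001011100010111) mod 2 = 0+0+0+0+1+1+1+0+0+0+0+0+1+1+1 mod 2 = 0
  s[3] = (000000011111111)·(001011100010111) mod 2 = 0+0+0+0+0+0+0+0+0+0+1+0+1+1+1 mod 2 = 0
Syndrome = 0000
s = 0: no error detected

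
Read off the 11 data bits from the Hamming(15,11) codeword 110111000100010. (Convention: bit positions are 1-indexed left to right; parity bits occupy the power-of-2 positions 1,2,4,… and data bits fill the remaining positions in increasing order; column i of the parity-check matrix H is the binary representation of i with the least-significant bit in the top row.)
Parity bits occupy power-of-2 positions; data bits are at positions {3,5,6,7,9,10,11,12,13,14,15} (1-indexed).
Extract: c[3]=0 c[5]=1 c[6]=1 c[7]=0 c[9]=0 c[10]=1 c[11]=0 c[12]=0 c[13]=0 c[14]=1 c[15]=0
Data = 01100100010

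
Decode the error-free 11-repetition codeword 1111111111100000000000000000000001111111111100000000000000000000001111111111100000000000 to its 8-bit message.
Split into 11-bit blocks: 11111111111 00000000000 00000000000 11111111111 00000000000 00000000000 11111111111 00000000000
Data = 10010010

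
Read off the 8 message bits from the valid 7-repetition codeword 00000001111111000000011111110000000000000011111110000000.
Split into 7-bit blocks: 0000000 1111111 0000000 1111111 0000000 0000000 1111111 0000000
Data = 01010010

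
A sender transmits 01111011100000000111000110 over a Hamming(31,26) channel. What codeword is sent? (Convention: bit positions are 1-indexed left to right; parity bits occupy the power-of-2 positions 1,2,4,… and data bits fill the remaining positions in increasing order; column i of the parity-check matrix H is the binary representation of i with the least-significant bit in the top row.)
Codeword c = d · G (mod 2), d = 01111011100000000111000110:
  c[0] = d·G[:,0] = (01111011100000000111000110)·(11011010101101010101010101) mod 2 = 0+1+0+1+1+0+1+0+1+0+0+0+0+0+0+0+0+1+0+1+0+0+0+1+0+0 mod 2 = 0
  c[1] = d·G[:,1] = (01111011100000000111000110)·(10110110011011001100110011) mod 2 = 0+0+1+1+0+0+1+0+0+0+0+0+0+0+0+0+0+1+0+0+0+0+0+0+1+0 mod 2 = 1
  c[2] = d·G[:,2] = (01111011100000000111000110)·(10000000000000000000000000) mod 2 = 0+0+0+0+0+0+0+0+0+0+0+0+0+0+0+0+0+0+0+0+0+0+0+0+0+0 mod 2 = 0
  c[3] = d·G[:,3] = (01111011100000000111000110)·(01110001111000111100001111) mod 2 = 0+1+1+1+0+0+0+1+1+0+0+0+0+0+0+0+0+1+0+0+0+0+0+1+1+0 mod 2 = 0
  c[4] = d·G[:,4] = (01111011100000000111000110)·(01000000000000000000000000) mod 2 = 0+1+0+0+0+0+0+0+0+0+0+0+0+0+0+0+0+0+0+0+0+0+0+0+0+0 mod 2 = 1
  c[5] = d·G[:,5] = (01111011100000000111000110)·(00100000000000000000000000) mod 2 = 0+0+1+0+0+0+0+0+0+0+0+0+0+0+0+0+0+0+0+0+0+0+0+0+0+0 mod 2 = 1
  c[6] = d·G[:,6] = (01111011100000000111000110)·(00010000000000000000000000) mod 2 = 0+0+0+1+0+0+0+0+0+0+0+0+0+0+0+0+0+0+0+0+0+0+0+0+0+0 mod 2 = 1
  c[7] = d·G[:,7] = (01111011100000000111000110)·(00001111111000000011111111) mod 2 = 0+0+0+0+1+0+1+1+1+0+0+0+0+0+0+0+0+0+1+1+0+0+0+1+1+0 mod 2 = 0
  c[8] = d·G[:,8] = (01111011100000000111000110)·(00001000000000000000000000) mod 2 = 0+0+0+0+1+0+0+0+0+0+0+0+0+0+0+0+0+0+0+0+0+0+0+0+0+0 mod 2 = 1
  c[9] = d·G[:,9] = (01111011100000000111000110)·(00000100000000000000000000) mod 2 = 0+0+0+0+0+0+0+0+0+0+0+0+0+0+0+0+0+0+0+0+0+0+0+0+0+0 mod 2 = 0
  c[10] = d·G[:,10] = (01111011100000000111000110)·(00000010000000000000000000) mod 2 = 0+0+0+0+0+0+1+0+0+0+0+0+0+0+0+0+0+0+0+0+0+0+0+0+0+0 mod 2 = 1
  c[11] = d·G[:,11] = (01111011100000000111000110)·(00000001000000000000000000) mod 2 = 0+0+0+0+0+0+0+1+0+0+0+0+0+0+0+0+0+0+0+0+0+0+0+0+0+0 mod 2 = 1
  c[12] = d·G[:,12] = (01111011100000000111000110)·(00000000100000000000000000) mod 2 = 0+0+0+0+0+0+0+0+1+0+0+0+0+0+0+0+0+0+0+0+0+0+0+0+0+0 mod 2 = 1
  c[13] = d·G[:,13] = (01111011100000000111000110)·(00000000010000000000000000) mod 2 = 0+0+0+0+0+0+0+0+0+0+0+0+0+0+0+0+0+0+0+0+0+0+0+0+0+0 mod 2 = 0
  c[14] = d·G[:,14] = (01111011100000000111000110)·(00000000001000000000000000) mod 2 = 0+0+0+0+0+0+0+0+0+0+0+0+0+0+0+0+0+0+0+0+0+0+0+0+0+0 mod 2 = 0
  c[15] = d·G[:,15] = (01111011100000000111000110)·(00000000000111111111111111) mod 2 = 0+0+0+0+0+0+0+0+0+0+0+0+0+0+0+0+0+1+1+1+0+0+0+1+1+0 mod 2 = 1
  c[16] = d·G[:,16] = (01111011100000000111000110)·(00000000000100000000000000) mod 2 = 0+0+0+0+0+0+0+0+0+0+0+0+0+0+0+0+0+0+0+0+0+0+0+0+0+0 mod 2 = 0
  c[17] = d·G[:,17] = (01111011100000000111000110)·(00000000000010000000000000) mod 2 = 0+0+0+0+0+0+0+0+0+0+0+0+0+0+0+0+0+0+0+0+0+0+0+0+0+0 mod 2 = 0
  c[18] = d·G[:,18] = (01111011100000000111000110)·(00000000000001000000000000) mod 2 = 0+0+0+0+0+0+0+0+0+0+0+0+0+0+0+0+0+0+0+0+0+0+0+0+0+0 mod 2 = 0
  c[19] = d·G[:,19] = (01111011100000000111000110)·(00000000000000100000000000) mod 2 = 0+0+0+0+0+0+0+0+0+0+0+0+0+0+0+0+0+0+0+0+0+0+0+0+0+0 mod 2 = 0
  c[20] = d·G[:,20] = (01111011100000000111000110)·(00000000000000010000000000) mod 2 = 0+0+0+0+0+0+0+0+0+0+0+0+0+0+0+0+0+0+0+0+0+0+0+0+0+0 mod 2 = 0
  c[21] = d·G[:,21] = (01111011100000000111000110)·(00000000000000001000000000) mod 2 = 0+0+0+0+0+0+0+0+0+0+0+0+0+0+0+0+0+0+0+0+0+0+0+0+0+0 mod 2 = 0
  c[22] = d·G[:,22] = (01111011100000000111000110)·(00000000000000000100000000) mod 2 = 0+0+0+0+0+0+0+0+0+0+0+0+0+0+0+0+0+1+0+0+0+0+0+0+0+0 mod 2 = 1
  c[23] = d·G[:,23] = (01111011100000000111000110)·(00000000000000000010000000) mod 2 = 0+0+0+0+0+0+0+0+0+0+0+0+0+0+0+0+0+0+1+0+0+0+0+0+0+0 mod 2 = 1
  c[24] = d·G[:,24] = (01111011100000000111000110)·(00000000000000000001000000) mod 2 = 0+0+0+0+0+0+0+0+0+0+0+0+0+0+0+0+0+0+0+1+0+0+0+0+0+0 mod 2 = 1
  c[25] = d·G[:,25] = (01111011100000000111000110)·(00000000000000000000100000) mod 2 = 0+0+0+0+0+0+0+0+0+0+0+0+0+0+0+0+0+0+0+0+0+0+0+0+0+0 mod 2 = 0
  c[26] = d·G[:,26] = (01111011100000000111000110)·(00000000000000000000010000) mod 2 = 0+0+0+0+0+0+0+0+0+0+0+0+0+0+0+0+0+0+0+0+0+0+0+0+0+0 mod 2 = 0
  c[27] = d·G[:,27] = (01111011100000000111000110)·(00000000000000000000001000) mod 2 = 0+0+0+0+0+0+0+0+0+0+0+0+0+0+0+0+0+0+0+0+0+0+0+0+0+0 mod 2 = 0
  c[28] = d·G[:,28] = (01111011100000000111000110)·(00000000000000000000000100) mod 2 = 0+0+0+0+0+0+0+0+0+0+0+0+0+0+0+0+0+0+0+0+0+0+0+1+0+0 mod 2 = 1
  c[29] = d·G[:,29] = (01111011100000000111000110)·(00000000000000000000000010) mod 2 = 0+0+0+0+0+0+0+0+0+0+0+0+0+0+0+0+0+0+0+0+0+0+0+0+1+0 mod 2 = 1
  c[30] = d·G[:,30] = (01111011100000000111000110)·(00000000000000000000000001) mod 2 = 0+0+0+0+0+0+0+0+0+0+0+0+0+0+0+0+0+0+0+0+0+0+0+0+0+0 mod 2 = 0
Codeword = 0100111010111001000000111000110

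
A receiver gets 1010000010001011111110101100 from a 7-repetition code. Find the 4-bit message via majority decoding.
Split into 7-bit blocks and majority-vote each:
  block 1 = 1010000: 2 ones, 5 zeros → 0
  block 2 = 0100010: 2 ones, 5 zeros → 0
  block 3 = 1111111: 7 ones, 0 zeros → 1
  block 4 = 0101100: 3 ones, 4 zeros → 0
Decoded = 0010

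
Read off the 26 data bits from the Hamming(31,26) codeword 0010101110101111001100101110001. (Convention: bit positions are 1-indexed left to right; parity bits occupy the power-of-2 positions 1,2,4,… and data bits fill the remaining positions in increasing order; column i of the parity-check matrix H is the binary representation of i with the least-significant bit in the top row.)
Parity bits occupy power-of-2 positions; data bits are at positions {3,5,6,7,9,10,11,12,13,14,15,17,18,19,20,21,22,23,24,25,26,27,28,29,30,31} (1-indexed).
Extract: c[3]=1 c[5]=1 c[6]=0 c[7]=1 c[9]=1 c[10]=0 c[11]=1 c[12]=0 c[13]=1 c[14]=1 c[15]=1 c[17]=0 c[18]=0 c[19]=1 c[20]=1 c[21]=0 c[22]=0 c[23]=1 c[24]=0 c[25]=1 c[26]=1 c[27]=1 c[28]=0 c[29]=0 c[30]=0 c[31]=1
Data = 11011010111001100101110001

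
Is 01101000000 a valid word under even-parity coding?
Sum of all bits: 0+1+1+0+1+0+0+0+0+0+0 = 3; 3 mod 2 = 1. Result is 1 → parity error detected.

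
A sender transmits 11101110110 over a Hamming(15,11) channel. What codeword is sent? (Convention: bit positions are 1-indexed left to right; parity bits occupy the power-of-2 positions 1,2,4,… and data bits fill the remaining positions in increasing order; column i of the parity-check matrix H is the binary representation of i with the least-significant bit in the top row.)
Codeword c = d · G (mod 2), d = 11101110110:
  c[0] = d·G[:,0] = (11101110110)·(11011010101) mod 2 = 1+1+0+0+1+0+1+0+1+0+0 mod 2 = 1
  c[1] = d·G[:,1] = (11101110110)·(10110110011) mod 2 = 1+0+1+0+0+1+1+0+0+1+0 mod 2 = 1
  c[2] = d·G[:,2] = (11101110110)·(10000000000) mod 2 = 1+0+0+0+0+0+0+0+0+0+0 mod 2 = 1
  c[3] = d·G[:,3] = (11101110110)·(01110001111) mod 2 = 0+1+1+0+0+0+0+0+1+1+0 mod 2 = 0
  c[4] = d·G[:,4] = (11101110110)·(01000000000) mod 2 = 0+1+0+0+0+0+0+0+0+0+0 mod 2 = 1
  c[5] = d·G[:,5] = (11101110110)·(00100000000) mod 2 = 0+0+1+0+0+0+0+0+0+0+0 mod 2 = 1
  c[6] = d·G[:,6] = (11101110110)·(00010000000) mod 2 = 0+0+0+0+0+0+0+0+0+0+0 mod 2 = 0
  c[7] = d·G[:,7] = (11101110110)·(00001111111) mod 2 = 0+0+0+0+1+1+1+0+1+1+0 mod 2 = 1
  c[8] = d·G[:,8] = (11101110110)·(00001000000) mod 2 = 0+0+0+0+1+0+0+0+0+0+0 mod 2 = 1
  c[9] = d·G[:,9] = (11101110110)·(00000100000) mod 2 = 0+0+0+0+0+1+0+0+0+0+0 mod 2 = 1
  c[10] = d·G[:,10] = (11101110110)·(00000010000) mod 2 = 0+0+0+0+0+0+1+0+0+0+0 mod 2 = 1
  c[11] = d·G[:,11] = (11101110110)·(00000001000) mod 2 = 0+0+0+0+0+0+0+0+0+0+0 mod 2 = 0
  c[12] = d·G[:,12] = (11101110110)·(00000000100) mod 2 = 0+0+0+0+0+0+0+0+1+0+0 mod 2 = 1
  c[13] = d·G[:,13] = (11101110110)·(00000000010) mod 2 = 0+0+0+0+0+0+0+0+0+1+0 mod 2 = 1
  c[14] = d·G[:,14] = (11101110110)·(00000000001) mod 2 = 0+0+0+0+0+0+0+0+0+0+0 mod 2 = 0
Codeword = 111011011110110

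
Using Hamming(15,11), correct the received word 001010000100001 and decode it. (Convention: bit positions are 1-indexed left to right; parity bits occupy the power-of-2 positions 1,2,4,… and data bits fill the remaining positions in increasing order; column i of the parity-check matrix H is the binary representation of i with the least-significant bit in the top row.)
Syndrome s = H · r^T (mod 2), r = 001010000100001:
  s[0] = (101010101010101)·(001010000100001) mod 2 = 0+0+1+0+1+0+0+0+0+0+0+0+0+0+1 mod 2 = 1
  s[1] = (011001100110011)·(001010000100001) mod 2 = 0+0+1+0+0+0+0+0+0+1+0+0+0+0+1 mod 2 = 1
  s[2] = (000111100001111)·(001010000100001) mod 2 = 0+0+0+0+1+0+0+0+0+0+0+0+0+0+1 mod 2 = 0
  s[3] = (000000011111111)·(001010000100001) mod 2 = 0+0+0+0+0+0+0+0+0+1+0+0+0+0+1 mod 2 = 0
Syndrome = 1100
Column 3 of H equals this syndrome → error at bit 3 (1-indexed).
Flip bit 3: 001010000100001 → 000010000100001
Extract data bits at positions {3,5,6,7,9,10,11,12,13,14,15}: 01000100001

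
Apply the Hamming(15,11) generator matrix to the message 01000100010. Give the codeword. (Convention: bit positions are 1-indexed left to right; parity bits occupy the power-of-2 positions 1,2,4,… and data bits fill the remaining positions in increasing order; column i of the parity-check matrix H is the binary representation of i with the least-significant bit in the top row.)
Codeword c = d · G (mod 2), d = 01000100010:
  c[0] = d·G[:,0] = (01000100010)·(11011010101) mod 2 = 0+1+0+0+0+0+0+0+0+0+0 mod 2 = 1
  c[1] = d·G[:,1] = (01000100010)·(10110110011) mod 2 = 0+0+0+0+0+1+0+0+0+1+0 mod 2 = 0
  c[2] = d·G[:,2] = (01000100010)·(10000000000) mod 2 = 0+0+0+0+0+0+0+0+0+0+0 mod 2 = 0
  c[3] = d·G[:,3] = (01000100010)·(01110001111) mod 2 = 0+1+0+0+0+0+0+0+0+1+0 mod 2 = 0
  c[4] = d·G[:,4] = (01000100010)·(01000000000) mod 2 = 0+1+0+0+0+0+0+0+0+0+0 mod 2 = 1
  c[5] = d·G[:,5] = (01000100010)·(00100000000) mod 2 = 0+0+0+0+0+0+0+0+0+0+0 mod 2 = 0
  c[6] = d·G[:,6] = (01000100010)·(00010000000) mod 2 = 0+0+0+0+0+0+0+0+0+0+0 mod 2 = 0
  c[7] = d·G[:,7] = (01000100010)·(00001111111) mod 2 = 0+0+0+0+0+1+0+0+0+1+0 mod 2 = 0
  c[8] = d·G[:,8] = (01000100010)·(00001000000) mod 2 = 0+0+0+0+0+0+0+0+0+0+0 mod 2 = 0
  c[9] = d·G[:,9] = (01000100010)·(00000100000) mod 2 = 0+0+0+0+0+1+0+0+0+0+0 mod 2 = 1
  c[10] = d·G[:,10] = (01000100010)·(00000010000) mod 2 = 0+0+0+0+0+0+0+0+0+0+0 mod 2 = 0
  c[11] = d·G[:,11] = (01000100010)·(00000001000) mod 2 = 0+0+0+0+0+0+0+0+0+0+0 mod 2 = 0
  c[12] = d·G[:,12] = (01000100010)·(00000000100) mod 2 = 0+0+0+0+0+0+0+0+0+0+0 mod 2 = 0
  c[13] = d·G[:,13] = (01000100010)·(00000000010) mod 2 = 0+0+0+0+0+0+0+0+0+1+0 mod 2 = 1
  c[14] = d·G[:,14] = (01000100010)·(00000000001) mod 2 = 0+0+0+0+0+0+0+0+0+0+0 mod 2 = 0
Codeword = 100010000100010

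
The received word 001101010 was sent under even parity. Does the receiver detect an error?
Sum of received bits: 0+0+1+1+0+1+0+1+0 = 4; 4 mod 2 = 0. Result is 0 → no error detected.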